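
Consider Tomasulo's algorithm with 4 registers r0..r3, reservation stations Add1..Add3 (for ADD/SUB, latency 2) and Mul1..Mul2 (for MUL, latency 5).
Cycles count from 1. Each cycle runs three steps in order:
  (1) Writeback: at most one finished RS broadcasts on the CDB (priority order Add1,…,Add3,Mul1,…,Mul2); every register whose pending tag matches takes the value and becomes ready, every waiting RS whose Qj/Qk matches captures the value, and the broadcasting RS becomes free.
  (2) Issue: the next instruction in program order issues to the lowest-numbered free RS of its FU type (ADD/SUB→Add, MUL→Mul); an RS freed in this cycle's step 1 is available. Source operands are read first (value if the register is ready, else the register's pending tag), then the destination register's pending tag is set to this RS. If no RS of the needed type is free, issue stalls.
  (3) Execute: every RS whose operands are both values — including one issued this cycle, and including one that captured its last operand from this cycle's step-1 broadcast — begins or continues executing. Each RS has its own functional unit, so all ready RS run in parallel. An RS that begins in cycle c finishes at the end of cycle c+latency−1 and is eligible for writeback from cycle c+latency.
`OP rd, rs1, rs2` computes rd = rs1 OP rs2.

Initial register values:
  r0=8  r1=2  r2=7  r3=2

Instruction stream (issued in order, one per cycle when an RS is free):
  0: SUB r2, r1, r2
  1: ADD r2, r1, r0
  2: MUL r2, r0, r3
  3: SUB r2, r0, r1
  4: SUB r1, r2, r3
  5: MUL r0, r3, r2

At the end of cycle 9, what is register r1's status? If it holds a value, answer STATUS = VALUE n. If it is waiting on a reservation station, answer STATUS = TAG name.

c1: issue SUB r2<-Add1 | r0:8,r1:2,r2:Add1,r3:2
c2: issue ADD r2<-Add2 | r0:8,r1:2,r2:Add2,r3:2
c3: CDB Add1=-5; issue MUL r2<-Mul1 | r0:8,r1:2,r2:Mul1,r3:2
c4: CDB Add2=10; issue SUB r2<-Add1 | r0:8,r1:2,r2:Add1,r3:2
c5: issue SUB r1<-Add2 | r0:8,r1:Add2,r2:Add1,r3:2
c6: CDB Add1=6; issue MUL r0<-Mul2 | r0:Mul2,r1:Add2,r2:6,r3:2
c7: - | r0:Mul2,r1:Add2,r2:6,r3:2
c8: CDB Add2=4 | r0:Mul2,r1:4,r2:6,r3:2
c9: CDB Mul1=16 | r0:Mul2,r1:4,r2:6,r3:2

STATUS = VALUE 4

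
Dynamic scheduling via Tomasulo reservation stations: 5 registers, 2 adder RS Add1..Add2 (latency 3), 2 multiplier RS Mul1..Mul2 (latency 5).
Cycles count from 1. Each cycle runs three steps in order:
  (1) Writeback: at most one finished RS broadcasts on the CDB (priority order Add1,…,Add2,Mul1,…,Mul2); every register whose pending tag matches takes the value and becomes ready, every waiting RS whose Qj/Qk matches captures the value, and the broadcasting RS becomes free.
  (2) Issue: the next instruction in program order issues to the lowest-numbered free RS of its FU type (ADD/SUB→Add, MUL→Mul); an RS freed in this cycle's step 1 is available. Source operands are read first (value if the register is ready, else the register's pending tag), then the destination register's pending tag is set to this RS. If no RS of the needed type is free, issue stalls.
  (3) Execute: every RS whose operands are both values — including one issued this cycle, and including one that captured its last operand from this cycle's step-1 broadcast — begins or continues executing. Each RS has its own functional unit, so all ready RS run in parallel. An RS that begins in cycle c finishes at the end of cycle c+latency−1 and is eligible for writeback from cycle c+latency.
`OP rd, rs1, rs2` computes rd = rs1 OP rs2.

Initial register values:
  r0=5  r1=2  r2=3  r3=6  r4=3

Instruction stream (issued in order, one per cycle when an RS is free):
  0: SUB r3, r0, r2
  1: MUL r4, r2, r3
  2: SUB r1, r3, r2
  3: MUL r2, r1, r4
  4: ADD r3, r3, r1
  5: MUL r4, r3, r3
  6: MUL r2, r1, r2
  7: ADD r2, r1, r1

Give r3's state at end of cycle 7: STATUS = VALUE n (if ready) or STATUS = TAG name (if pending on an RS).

cycle 1: issue SUB r3<-Add1 // r0:5,r1:2,r2:3,r3:Add1,r4:3
cycle 2: issue MUL r4<-Mul1 // r0:5,r1:2,r2:3,r3:Add1,r4:Mul1
cycle 3: issue SUB r1<-Add2 // r0:5,r1:Add2,r2:3,r3:Add1,r4:Mul1
cycle 4: CDB Add1=2; issue MUL r2<-Mul2 // r0:5,r1:Add2,r2:Mul2,r3:2,r4:Mul1
cycle 5: issue ADD r3<-Add1 // r0:5,r1:Add2,r2:Mul2,r3:Add1,r4:Mul1
cycle 6: stall // r0:5,r1:Add2,r2:Mul2,r3:Add1,r4:Mul1
cycle 7: CDB Add2=-1; stall // r0:5,r1:-1,r2:Mul2,r3:Add1,r4:Mul1

STATUS = TAG Add1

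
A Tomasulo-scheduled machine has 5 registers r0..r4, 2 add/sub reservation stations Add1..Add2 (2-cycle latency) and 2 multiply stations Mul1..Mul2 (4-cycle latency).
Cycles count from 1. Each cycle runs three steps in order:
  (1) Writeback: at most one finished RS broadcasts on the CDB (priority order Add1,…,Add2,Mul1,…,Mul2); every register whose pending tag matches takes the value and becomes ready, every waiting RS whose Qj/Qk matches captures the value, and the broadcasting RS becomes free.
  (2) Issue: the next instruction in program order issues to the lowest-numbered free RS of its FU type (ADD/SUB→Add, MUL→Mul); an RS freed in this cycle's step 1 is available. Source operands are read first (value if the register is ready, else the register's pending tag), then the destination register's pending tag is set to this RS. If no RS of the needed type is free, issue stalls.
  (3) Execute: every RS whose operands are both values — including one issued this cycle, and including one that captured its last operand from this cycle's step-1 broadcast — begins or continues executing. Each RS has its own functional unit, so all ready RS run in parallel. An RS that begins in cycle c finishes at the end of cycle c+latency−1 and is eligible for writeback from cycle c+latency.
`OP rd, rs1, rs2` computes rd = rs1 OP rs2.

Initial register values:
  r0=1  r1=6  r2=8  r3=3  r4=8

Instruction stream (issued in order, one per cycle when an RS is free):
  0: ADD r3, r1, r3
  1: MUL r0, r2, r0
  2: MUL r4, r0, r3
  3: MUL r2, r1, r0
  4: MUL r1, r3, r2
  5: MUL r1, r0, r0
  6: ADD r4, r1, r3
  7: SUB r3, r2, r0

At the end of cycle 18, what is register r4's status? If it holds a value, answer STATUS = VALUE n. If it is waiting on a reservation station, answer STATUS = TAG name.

STATUS = VALUE 73

c1: issue ADD r3<-Add1 | r0:1,r1:6,r2:8,r3:Add1,r4:8
c2: issue MUL r0<-Mul1 | r0:Mul1,r1:6,r2:8,r3:Add1,r4:8
c3: CDB Add1=9; issue MUL r4<-Mul2 | r0:Mul1,r1:6,r2:8,r3:9,r4:Mul2
c4: stall | r0:Mul1,r1:6,r2:8,r3:9,r4:Mul2
c5: stall | r0:Mul1,r1:6,r2:8,r3:9,r4:Mul2
c6: CDB Mul1=8; issue MUL r2<-Mul1 | r0:8,r1:6,r2:Mul1,r3:9,r4:Mul2
c7: stall | r0:8,r1:6,r2:Mul1,r3:9,r4:Mul2
c8: stall | r0:8,r1:6,r2:Mul1,r3:9,r4:Mul2
c9: stall | r0:8,r1:6,r2:Mul1,r3:9,r4:Mul2
c10: CDB Mul1=48; issue MUL r1<-Mul1 | r0:8,r1:Mul1,r2:48,r3:9,r4:Mul2
c11: CDB Mul2=72; issue MUL r1<-Mul2 | r0:8,r1:Mul2,r2:48,r3:9,r4:72
c12: issue ADD r4<-Add1 | r0:8,r1:Mul2,r2:48,r3:9,r4:Add1
c13: issue SUB r3<-Add2 | r0:8,r1:Mul2,r2:48,r3:Add2,r4:Add1
c14: CDB Mul1=432 | r0:8,r1:Mul2,r2:48,r3:Add2,r4:Add1
c15: CDB Add2=40 | r0:8,r1:Mul2,r2:48,r3:40,r4:Add1
c16: CDB Mul2=64 | r0:8,r1:64,r2:48,r3:40,r4:Add1
c17: - | r0:8,r1:64,r2:48,r3:40,r4:Add1
c18: CDB Add1=73 | r0:8,r1:64,r2:48,r3:40,r4:73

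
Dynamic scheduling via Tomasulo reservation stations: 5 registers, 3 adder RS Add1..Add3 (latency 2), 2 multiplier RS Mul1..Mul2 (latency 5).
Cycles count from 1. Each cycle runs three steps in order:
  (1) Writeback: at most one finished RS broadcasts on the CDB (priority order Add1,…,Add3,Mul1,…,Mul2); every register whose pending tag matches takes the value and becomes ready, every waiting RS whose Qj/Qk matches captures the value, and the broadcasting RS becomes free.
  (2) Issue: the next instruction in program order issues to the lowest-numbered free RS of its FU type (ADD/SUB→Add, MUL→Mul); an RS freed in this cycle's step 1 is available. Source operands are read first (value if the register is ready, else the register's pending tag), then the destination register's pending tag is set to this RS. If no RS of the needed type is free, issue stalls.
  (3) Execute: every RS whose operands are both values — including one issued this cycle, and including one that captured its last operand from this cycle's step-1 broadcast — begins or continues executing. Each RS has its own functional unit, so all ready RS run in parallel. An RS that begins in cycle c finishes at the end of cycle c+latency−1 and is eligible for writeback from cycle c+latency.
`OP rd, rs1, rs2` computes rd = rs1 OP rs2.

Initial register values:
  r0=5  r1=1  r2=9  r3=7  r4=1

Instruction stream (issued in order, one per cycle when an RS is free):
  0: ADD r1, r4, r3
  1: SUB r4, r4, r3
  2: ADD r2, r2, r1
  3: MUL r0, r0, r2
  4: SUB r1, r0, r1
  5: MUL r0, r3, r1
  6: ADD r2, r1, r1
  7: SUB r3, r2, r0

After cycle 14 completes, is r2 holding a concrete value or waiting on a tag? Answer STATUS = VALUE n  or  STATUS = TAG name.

c1: issue ADD r1<-Add1 | r0:5,r1:Add1,r2:9,r3:7,r4:1
c2: issue SUB r4<-Add2 | r0:5,r1:Add1,r2:9,r3:7,r4:Add2
c3: CDB Add1=8; issue ADD r2<-Add1 | r0:5,r1:8,r2:Add1,r3:7,r4:Add2
c4: CDB Add2=-6; issue MUL r0<-Mul1 | r0:Mul1,r1:8,r2:Add1,r3:7,r4:-6
c5: CDB Add1=17; issue SUB r1<-Add1 | r0:Mul1,r1:Add1,r2:17,r3:7,r4:-6
c6: issue MUL r0<-Mul2 | r0:Mul2,r1:Add1,r2:17,r3:7,r4:-6
c7: issue ADD r2<-Add2 | r0:Mul2,r1:Add1,r2:Add2,r3:7,r4:-6
c8: issue SUB r3<-Add3 | r0:Mul2,r1:Add1,r2:Add2,r3:Add3,r4:-6
c9: - | r0:Mul2,r1:Add1,r2:Add2,r3:Add3,r4:-6
c10: CDB Mul1=85 | r0:Mul2,r1:Add1,r2:Add2,r3:Add3,r4:-6
c11: - | r0:Mul2,r1:Add1,r2:Add2,r3:Add3,r4:-6
c12: CDB Add1=77 | r0:Mul2,r1:77,r2:Add2,r3:Add3,r4:-6
c13: - | r0:Mul2,r1:77,r2:Add2,r3:Add3,r4:-6
c14: CDB Add2=154 | r0:Mul2,r1:77,r2:154,r3:Add3,r4:-6

STATUS = VALUE 154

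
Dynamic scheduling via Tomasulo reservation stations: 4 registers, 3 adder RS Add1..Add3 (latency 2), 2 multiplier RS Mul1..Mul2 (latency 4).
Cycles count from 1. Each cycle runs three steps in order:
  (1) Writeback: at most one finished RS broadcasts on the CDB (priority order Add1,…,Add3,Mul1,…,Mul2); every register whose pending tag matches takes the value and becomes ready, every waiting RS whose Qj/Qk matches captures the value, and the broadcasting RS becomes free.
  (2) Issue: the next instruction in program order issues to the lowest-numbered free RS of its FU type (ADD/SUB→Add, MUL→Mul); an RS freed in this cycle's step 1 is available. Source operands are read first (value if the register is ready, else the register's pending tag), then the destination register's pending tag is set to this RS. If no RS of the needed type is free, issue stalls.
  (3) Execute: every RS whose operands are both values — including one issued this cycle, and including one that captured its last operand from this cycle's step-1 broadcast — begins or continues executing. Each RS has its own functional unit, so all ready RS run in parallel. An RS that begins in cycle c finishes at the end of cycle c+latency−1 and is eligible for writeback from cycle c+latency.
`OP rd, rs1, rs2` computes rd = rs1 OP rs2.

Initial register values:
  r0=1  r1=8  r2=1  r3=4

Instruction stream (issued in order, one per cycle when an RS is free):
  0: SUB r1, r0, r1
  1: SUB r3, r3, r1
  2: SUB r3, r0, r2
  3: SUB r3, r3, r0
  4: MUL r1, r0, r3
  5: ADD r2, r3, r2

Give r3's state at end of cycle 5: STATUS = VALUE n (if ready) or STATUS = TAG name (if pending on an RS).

STATUS = TAG Add3

c1: issue SUB r1<-Add1 | r0:1,r1:Add1,r2:1,r3:4
c2: issue SUB r3<-Add2 | r0:1,r1:Add1,r2:1,r3:Add2
c3: CDB Add1=-7; issue SUB r3<-Add1 | r0:1,r1:-7,r2:1,r3:Add1
c4: issue SUB r3<-Add3 | r0:1,r1:-7,r2:1,r3:Add3
c5: CDB Add1=0; issue MUL r1<-Mul1 | r0:1,r1:Mul1,r2:1,r3:Add3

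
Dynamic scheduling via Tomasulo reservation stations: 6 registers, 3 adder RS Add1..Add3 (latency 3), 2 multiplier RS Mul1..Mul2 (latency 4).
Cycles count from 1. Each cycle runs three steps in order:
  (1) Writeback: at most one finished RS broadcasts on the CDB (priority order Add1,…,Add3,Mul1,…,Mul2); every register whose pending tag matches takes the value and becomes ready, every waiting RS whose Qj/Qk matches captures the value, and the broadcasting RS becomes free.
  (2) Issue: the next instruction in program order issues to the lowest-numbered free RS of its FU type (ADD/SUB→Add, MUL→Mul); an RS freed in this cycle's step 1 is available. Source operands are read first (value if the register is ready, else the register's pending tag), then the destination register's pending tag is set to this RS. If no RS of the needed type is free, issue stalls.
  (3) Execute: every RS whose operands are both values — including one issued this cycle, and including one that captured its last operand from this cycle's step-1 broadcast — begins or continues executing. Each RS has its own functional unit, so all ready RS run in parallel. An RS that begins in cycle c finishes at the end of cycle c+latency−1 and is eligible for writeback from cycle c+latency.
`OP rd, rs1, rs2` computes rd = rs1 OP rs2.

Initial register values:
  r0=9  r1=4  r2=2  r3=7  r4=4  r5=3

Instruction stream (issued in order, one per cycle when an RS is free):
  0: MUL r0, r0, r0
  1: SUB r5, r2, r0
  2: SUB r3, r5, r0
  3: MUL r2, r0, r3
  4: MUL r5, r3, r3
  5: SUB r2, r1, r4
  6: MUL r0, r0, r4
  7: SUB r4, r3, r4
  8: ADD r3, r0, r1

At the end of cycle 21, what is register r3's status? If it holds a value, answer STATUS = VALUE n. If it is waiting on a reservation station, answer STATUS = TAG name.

cycle 1: issue MUL r0<-Mul1 // r0:Mul1,r1:4,r2:2,r3:7,r4:4,r5:3
cycle 2: issue SUB r5<-Add1 // r0:Mul1,r1:4,r2:2,r3:7,r4:4,r5:Add1
cycle 3: issue SUB r3<-Add2 // r0:Mul1,r1:4,r2:2,r3:Add2,r4:4,r5:Add1
cycle 4: issue MUL r2<-Mul2 // r0:Mul1,r1:4,r2:Mul2,r3:Add2,r4:4,r5:Add1
cycle 5: CDB Mul1=81; issue MUL r5<-Mul1 // r0:81,r1:4,r2:Mul2,r3:Add2,r4:4,r5:Mul1
cycle 6: issue SUB r2<-Add3 // r0:81,r1:4,r2:Add3,r3:Add2,r4:4,r5:Mul1
cycle 7: stall // r0:81,r1:4,r2:Add3,r3:Add2,r4:4,r5:Mul1
cycle 8: CDB Add1=-79; stall // r0:81,r1:4,r2:Add3,r3:Add2,r4:4,r5:Mul1
cycle 9: CDB Add3=0; stall // r0:81,r1:4,r2:0,r3:Add2,r4:4,r5:Mul1
cycle 10: stall // r0:81,r1:4,r2:0,r3:Add2,r4:4,r5:Mul1
cycle 11: CDB Add2=-160; stall // r0:81,r1:4,r2:0,r3:-160,r4:4,r5:Mul1
cycle 12: stall // r0:81,r1:4,r2:0,r3:-160,r4:4,r5:Mul1
cycle 13: stall // r0:81,r1:4,r2:0,r3:-160,r4:4,r5:Mul1
cycle 14: stall // r0:81,r1:4,r2:0,r3:-160,r4:4,r5:Mul1
cycle 15: CDB Mul1=25600; issue MUL r0<-Mul1 // r0:Mul1,r1:4,r2:0,r3:-160,r4:4,r5:25600
cycle 16: CDB Mul2=-12960; issue SUB r4<-Add1 // r0:Mul1,r1:4,r2:0,r3:-160,r4:Add1,r5:25600
cycle 17: issue ADD r3<-Add2 // r0:Mul1,r1:4,r2:0,r3:Add2,r4:Add1,r5:25600
cycle 18: - // r0:Mul1,r1:4,r2:0,r3:Add2,r4:Add1,r5:25600
cycle 19: CDB Add1=-164 // r0:Mul1,r1:4,r2:0,r3:Add2,r4:-164,r5:25600
cycle 20: CDB Mul1=324 // r0:324,r1:4,r2:0,r3:Add2,r4:-164,r5:25600
cycle 21: - // r0:324,r1:4,r2:0,r3:Add2,r4:-164,r5:25600

STATUS = TAG Add2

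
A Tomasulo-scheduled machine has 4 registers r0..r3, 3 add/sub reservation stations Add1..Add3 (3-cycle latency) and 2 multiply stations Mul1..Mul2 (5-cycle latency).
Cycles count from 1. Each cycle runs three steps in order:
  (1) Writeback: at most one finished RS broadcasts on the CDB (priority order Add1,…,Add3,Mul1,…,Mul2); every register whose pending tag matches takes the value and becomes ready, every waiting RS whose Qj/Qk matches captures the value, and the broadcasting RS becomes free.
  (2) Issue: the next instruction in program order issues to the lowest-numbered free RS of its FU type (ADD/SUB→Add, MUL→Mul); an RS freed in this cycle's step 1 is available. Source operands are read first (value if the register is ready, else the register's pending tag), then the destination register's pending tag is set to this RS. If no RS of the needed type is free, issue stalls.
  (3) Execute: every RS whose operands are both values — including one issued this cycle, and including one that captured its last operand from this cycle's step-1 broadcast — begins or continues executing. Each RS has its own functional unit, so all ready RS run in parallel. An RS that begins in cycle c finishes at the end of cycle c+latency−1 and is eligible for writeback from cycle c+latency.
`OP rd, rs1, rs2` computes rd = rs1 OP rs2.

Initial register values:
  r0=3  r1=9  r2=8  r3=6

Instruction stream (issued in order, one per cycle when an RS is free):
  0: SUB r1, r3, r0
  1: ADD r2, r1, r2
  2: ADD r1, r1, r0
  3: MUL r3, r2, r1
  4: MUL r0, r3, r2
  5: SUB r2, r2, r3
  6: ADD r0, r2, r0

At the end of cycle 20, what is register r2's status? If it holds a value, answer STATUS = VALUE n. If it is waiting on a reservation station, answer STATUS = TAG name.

STATUS = VALUE -55

cycle 1: issue SUB r1<-Add1 // r0:3,r1:Add1,r2:8,r3:6
cycle 2: issue ADD r2<-Add2 // r0:3,r1:Add1,r2:Add2,r3:6
cycle 3: issue ADD r1<-Add3 // r0:3,r1:Add3,r2:Add2,r3:6
cycle 4: CDB Add1=3; issue MUL r3<-Mul1 // r0:3,r1:Add3,r2:Add2,r3:Mul1
cycle 5: issue MUL r0<-Mul2 // r0:Mul2,r1:Add3,r2:Add2,r3:Mul1
cycle 6: issue SUB r2<-Add1 // r0:Mul2,r1:Add3,r2:Add1,r3:Mul1
cycle 7: CDB Add2=11; issue ADD r0<-Add2 // r0:Add2,r1:Add3,r2:Add1,r3:Mul1
cycle 8: CDB Add3=6 // r0:Add2,r1:6,r2:Add1,r3:Mul1
cycle 9: - // r0:Add2,r1:6,r2:Add1,r3:Mul1
cycle 10: - // r0:Add2,r1:6,r2:Add1,r3:Mul1
cycle 11: - // r0:Add2,r1:6,r2:Add1,r3:Mul1
cycle 12: - // r0:Add2,r1:6,r2:Add1,r3:Mul1
cycle 13: CDB Mul1=66 // r0:Add2,r1:6,r2:Add1,r3:66
cycle 14: - // r0:Add2,r1:6,r2:Add1,r3:66
cycle 15: - // r0:Add2,r1:6,r2:Add1,r3:66
cycle 16: CDB Add1=-55 // r0:Add2,r1:6,r2:-55,r3:66
cycle 17: - // r0:Add2,r1:6,r2:-55,r3:66
cycle 18: CDB Mul2=726 // r0:Add2,r1:6,r2:-55,r3:66
cycle 19: - // r0:Add2,r1:6,r2:-55,r3:66
cycle 20: - // r0:Add2,r1:6,r2:-55,r3:66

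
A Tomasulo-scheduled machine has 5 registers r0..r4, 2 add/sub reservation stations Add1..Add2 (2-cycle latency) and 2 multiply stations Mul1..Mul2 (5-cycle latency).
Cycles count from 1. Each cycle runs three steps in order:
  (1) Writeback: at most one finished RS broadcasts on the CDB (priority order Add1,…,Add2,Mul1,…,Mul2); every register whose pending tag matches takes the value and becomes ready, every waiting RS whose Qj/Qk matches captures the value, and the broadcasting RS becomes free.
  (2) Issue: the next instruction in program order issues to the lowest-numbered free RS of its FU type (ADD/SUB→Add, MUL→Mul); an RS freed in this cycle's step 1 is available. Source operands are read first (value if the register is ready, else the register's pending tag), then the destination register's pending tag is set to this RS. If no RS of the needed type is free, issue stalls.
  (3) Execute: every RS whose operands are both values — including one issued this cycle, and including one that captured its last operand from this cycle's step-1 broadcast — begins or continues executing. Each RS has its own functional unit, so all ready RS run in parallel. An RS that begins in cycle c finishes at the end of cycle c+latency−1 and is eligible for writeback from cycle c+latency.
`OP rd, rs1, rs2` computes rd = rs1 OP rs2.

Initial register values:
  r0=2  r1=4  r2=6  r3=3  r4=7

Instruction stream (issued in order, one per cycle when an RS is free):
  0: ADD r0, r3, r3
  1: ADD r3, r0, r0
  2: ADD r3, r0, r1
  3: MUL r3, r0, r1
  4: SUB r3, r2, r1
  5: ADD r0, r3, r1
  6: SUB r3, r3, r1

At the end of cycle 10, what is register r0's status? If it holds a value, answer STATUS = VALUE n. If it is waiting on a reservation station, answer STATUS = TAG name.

  c1: issue ADD r0<-Add1  regs: r0:Add1,r1:4,r2:6,r3:3,r4:7
  c2: issue ADD r3<-Add2  regs: r0:Add1,r1:4,r2:6,r3:Add2,r4:7
  c3: CDB Add1=6; issue ADD r3<-Add1  regs: r0:6,r1:4,r2:6,r3:Add1,r4:7
  c4: issue MUL r3<-Mul1  regs: r0:6,r1:4,r2:6,r3:Mul1,r4:7
  c5: CDB Add1=10; issue SUB r3<-Add1  regs: r0:6,r1:4,r2:6,r3:Add1,r4:7
  c6: CDB Add2=12; issue ADD r0<-Add2  regs: r0:Add2,r1:4,r2:6,r3:Add1,r4:7
  c7: CDB Add1=2; issue SUB r3<-Add1  regs: r0:Add2,r1:4,r2:6,r3:Add1,r4:7
  c8: -  regs: r0:Add2,r1:4,r2:6,r3:Add1,r4:7
  c9: CDB Add1=-2  regs: r0:Add2,r1:4,r2:6,r3:-2,r4:7
  c10: CDB Add2=6  regs: r0:6,r1:4,r2:6,r3:-2,r4:7

STATUS = VALUE 6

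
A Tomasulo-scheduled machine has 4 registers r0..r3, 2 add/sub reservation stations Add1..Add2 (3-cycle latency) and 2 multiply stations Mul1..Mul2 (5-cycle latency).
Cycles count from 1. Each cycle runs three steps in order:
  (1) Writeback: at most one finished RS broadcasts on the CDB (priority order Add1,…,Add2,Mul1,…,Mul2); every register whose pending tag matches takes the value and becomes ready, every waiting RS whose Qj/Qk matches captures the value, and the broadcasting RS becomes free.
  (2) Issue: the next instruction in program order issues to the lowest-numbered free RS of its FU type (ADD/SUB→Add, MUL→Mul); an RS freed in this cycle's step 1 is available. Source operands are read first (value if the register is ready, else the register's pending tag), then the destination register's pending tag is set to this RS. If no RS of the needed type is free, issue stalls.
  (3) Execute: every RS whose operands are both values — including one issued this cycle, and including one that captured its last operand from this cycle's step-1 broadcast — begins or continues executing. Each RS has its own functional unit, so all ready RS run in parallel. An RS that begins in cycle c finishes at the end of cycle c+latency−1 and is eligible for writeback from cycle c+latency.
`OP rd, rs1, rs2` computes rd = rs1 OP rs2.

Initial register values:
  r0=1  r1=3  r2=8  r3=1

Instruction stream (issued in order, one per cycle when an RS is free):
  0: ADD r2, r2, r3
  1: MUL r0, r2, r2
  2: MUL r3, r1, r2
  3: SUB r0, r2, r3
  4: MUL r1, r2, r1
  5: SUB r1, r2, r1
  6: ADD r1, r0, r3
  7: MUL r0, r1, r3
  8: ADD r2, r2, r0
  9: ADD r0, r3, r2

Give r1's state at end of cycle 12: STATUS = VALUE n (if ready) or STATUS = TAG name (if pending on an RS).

  c1: issue ADD r2<-Add1  regs: r0:1,r1:3,r2:Add1,r3:1
  c2: issue MUL r0<-Mul1  regs: r0:Mul1,r1:3,r2:Add1,r3:1
  c3: issue MUL r3<-Mul2  regs: r0:Mul1,r1:3,r2:Add1,r3:Mul2
  c4: CDB Add1=9; issue SUB r0<-Add1  regs: r0:Add1,r1:3,r2:9,r3:Mul2
  c5: stall  regs: r0:Add1,r1:3,r2:9,r3:Mul2
  c6: stall  regs: r0:Add1,r1:3,r2:9,r3:Mul2
  c7: stall  regs: r0:Add1,r1:3,r2:9,r3:Mul2
  c8: stall  regs: r0:Add1,r1:3,r2:9,r3:Mul2
  c9: CDB Mul1=81; issue MUL r1<-Mul1  regs: r0:Add1,r1:Mul1,r2:9,r3:Mul2
  c10: CDB Mul2=27; issue SUB r1<-Add2  regs: r0:Add1,r1:Add2,r2:9,r3:27
  c11: stall  regs: r0:Add1,r1:Add2,r2:9,r3:27
  c12: stall  regs: r0:Add1,r1:Add2,r2:9,r3:27

STATUS = TAG Add2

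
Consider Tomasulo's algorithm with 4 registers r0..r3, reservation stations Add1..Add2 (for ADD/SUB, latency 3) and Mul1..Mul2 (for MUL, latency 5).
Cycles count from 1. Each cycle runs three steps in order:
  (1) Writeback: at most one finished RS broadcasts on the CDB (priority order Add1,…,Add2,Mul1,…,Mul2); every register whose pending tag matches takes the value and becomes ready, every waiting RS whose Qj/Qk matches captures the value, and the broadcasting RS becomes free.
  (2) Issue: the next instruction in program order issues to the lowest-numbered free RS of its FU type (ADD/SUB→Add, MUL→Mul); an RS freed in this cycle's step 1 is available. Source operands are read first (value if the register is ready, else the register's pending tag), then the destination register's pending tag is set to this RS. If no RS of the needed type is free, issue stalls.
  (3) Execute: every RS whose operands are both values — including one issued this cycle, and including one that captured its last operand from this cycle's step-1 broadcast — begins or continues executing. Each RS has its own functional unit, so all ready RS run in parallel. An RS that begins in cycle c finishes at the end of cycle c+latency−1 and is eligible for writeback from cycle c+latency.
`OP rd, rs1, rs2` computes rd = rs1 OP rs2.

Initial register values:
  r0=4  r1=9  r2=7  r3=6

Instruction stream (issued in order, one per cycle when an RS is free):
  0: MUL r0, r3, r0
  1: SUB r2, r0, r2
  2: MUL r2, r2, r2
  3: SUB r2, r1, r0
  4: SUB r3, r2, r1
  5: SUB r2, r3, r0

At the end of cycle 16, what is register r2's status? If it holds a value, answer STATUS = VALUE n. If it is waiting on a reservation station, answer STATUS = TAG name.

c1: issue MUL r0<-Mul1 | r0:Mul1,r1:9,r2:7,r3:6
c2: issue SUB r2<-Add1 | r0:Mul1,r1:9,r2:Add1,r3:6
c3: issue MUL r2<-Mul2 | r0:Mul1,r1:9,r2:Mul2,r3:6
c4: issue SUB r2<-Add2 | r0:Mul1,r1:9,r2:Add2,r3:6
c5: stall | r0:Mul1,r1:9,r2:Add2,r3:6
c6: CDB Mul1=24; stall | r0:24,r1:9,r2:Add2,r3:6
c7: stall | r0:24,r1:9,r2:Add2,r3:6
c8: stall | r0:24,r1:9,r2:Add2,r3:6
c9: CDB Add1=17; issue SUB r3<-Add1 | r0:24,r1:9,r2:Add2,r3:Add1
c10: CDB Add2=-15; issue SUB r2<-Add2 | r0:24,r1:9,r2:Add2,r3:Add1
c11: - | r0:24,r1:9,r2:Add2,r3:Add1
c12: - | r0:24,r1:9,r2:Add2,r3:Add1
c13: CDB Add1=-24 | r0:24,r1:9,r2:Add2,r3:-24
c14: CDB Mul2=289 | r0:24,r1:9,r2:Add2,r3:-24
c15: - | r0:24,r1:9,r2:Add2,r3:-24
c16: CDB Add2=-48 | r0:24,r1:9,r2:-48,r3:-24

STATUS = VALUE -48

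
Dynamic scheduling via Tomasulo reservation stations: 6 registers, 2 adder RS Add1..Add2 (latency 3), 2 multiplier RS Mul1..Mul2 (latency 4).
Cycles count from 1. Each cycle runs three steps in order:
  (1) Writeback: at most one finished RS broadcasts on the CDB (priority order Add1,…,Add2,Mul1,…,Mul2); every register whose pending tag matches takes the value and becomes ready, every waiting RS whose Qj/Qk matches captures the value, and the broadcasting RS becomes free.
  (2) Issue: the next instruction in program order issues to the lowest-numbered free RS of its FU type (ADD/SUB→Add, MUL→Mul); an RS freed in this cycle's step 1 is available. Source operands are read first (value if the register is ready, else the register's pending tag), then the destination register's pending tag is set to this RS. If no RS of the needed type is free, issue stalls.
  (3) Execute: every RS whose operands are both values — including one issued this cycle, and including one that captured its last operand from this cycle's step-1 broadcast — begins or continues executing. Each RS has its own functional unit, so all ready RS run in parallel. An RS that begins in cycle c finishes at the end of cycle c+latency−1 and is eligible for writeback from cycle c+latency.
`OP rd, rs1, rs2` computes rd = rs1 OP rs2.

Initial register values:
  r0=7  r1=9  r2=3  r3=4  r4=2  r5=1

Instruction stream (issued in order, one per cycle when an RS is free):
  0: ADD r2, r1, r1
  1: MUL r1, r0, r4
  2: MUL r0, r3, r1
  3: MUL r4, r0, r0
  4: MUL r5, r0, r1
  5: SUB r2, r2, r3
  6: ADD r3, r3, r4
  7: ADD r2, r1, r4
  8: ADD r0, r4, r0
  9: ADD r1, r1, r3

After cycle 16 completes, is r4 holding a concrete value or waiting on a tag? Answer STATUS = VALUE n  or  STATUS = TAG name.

STATUS = VALUE 3136

  c1: issue ADD r2<-Add1  regs: r0:7,r1:9,r2:Add1,r3:4,r4:2,r5:1
  c2: issue MUL r1<-Mul1  regs: r0:7,r1:Mul1,r2:Add1,r3:4,r4:2,r5:1
  c3: issue MUL r0<-Mul2  regs: r0:Mul2,r1:Mul1,r2:Add1,r3:4,r4:2,r5:1
  c4: CDB Add1=18; stall  regs: r0:Mul2,r1:Mul1,r2:18,r3:4,r4:2,r5:1
  c5: stall  regs: r0:Mul2,r1:Mul1,r2:18,r3:4,r4:2,r5:1
  c6: CDB Mul1=14; issue MUL r4<-Mul1  regs: r0:Mul2,r1:14,r2:18,r3:4,r4:Mul1,r5:1
  c7: stall  regs: r0:Mul2,r1:14,r2:18,r3:4,r4:Mul1,r5:1
  c8: stall  regs: r0:Mul2,r1:14,r2:18,r3:4,r4:Mul1,r5:1
  c9: stall  regs: r0:Mul2,r1:14,r2:18,r3:4,r4:Mul1,r5:1
  c10: CDB Mul2=56; issue MUL r5<-Mul2  regs: r0:56,r1:14,r2:18,r3:4,r4:Mul1,r5:Mul2
  c11: issue SUB r2<-Add1  regs: r0:56,r1:14,r2:Add1,r3:4,r4:Mul1,r5:Mul2
  c12: issue ADD r3<-Add2  regs: r0:56,r1:14,r2:Add1,r3:Add2,r4:Mul1,r5:Mul2
  c13: stall  regs: r0:56,r1:14,r2:Add1,r3:Add2,r4:Mul1,r5:Mul2
  c14: CDB Add1=14; issue ADD r2<-Add1  regs: r0:56,r1:14,r2:Add1,r3:Add2,r4:Mul1,r5:Mul2
  c15: CDB Mul1=3136; stall  regs: r0:56,r1:14,r2:Add1,r3:Add2,r4:3136,r5:Mul2
  c16: CDB Mul2=784; stall  regs: r0:56,r1:14,r2:Add1,r3:Add2,r4:3136,r5:784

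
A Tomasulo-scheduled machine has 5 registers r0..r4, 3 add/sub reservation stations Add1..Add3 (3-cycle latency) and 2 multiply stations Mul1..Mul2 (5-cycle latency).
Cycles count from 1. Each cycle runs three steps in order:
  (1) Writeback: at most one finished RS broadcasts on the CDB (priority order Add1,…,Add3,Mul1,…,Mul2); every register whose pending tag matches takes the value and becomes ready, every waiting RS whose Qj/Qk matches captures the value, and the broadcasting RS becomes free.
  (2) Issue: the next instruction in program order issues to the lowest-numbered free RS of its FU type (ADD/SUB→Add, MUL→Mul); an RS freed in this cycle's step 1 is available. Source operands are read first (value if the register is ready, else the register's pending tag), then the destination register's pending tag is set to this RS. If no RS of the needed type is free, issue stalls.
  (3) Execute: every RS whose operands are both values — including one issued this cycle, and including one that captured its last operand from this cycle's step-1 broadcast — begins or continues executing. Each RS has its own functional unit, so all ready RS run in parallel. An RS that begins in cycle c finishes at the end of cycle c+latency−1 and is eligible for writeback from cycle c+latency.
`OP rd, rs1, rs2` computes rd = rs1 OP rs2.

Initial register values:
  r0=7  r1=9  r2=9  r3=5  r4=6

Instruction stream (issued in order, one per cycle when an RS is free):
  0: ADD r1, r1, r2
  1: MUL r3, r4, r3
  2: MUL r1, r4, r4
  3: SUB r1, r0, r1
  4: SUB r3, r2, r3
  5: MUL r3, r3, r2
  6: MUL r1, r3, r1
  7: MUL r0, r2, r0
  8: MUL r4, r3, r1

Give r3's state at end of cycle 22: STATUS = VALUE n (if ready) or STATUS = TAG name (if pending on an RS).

  c1: issue ADD r1<-Add1  regs: r0:7,r1:Add1,r2:9,r3:5,r4:6
  c2: issue MUL r3<-Mul1  regs: r0:7,r1:Add1,r2:9,r3:Mul1,r4:6
  c3: issue MUL r1<-Mul2  regs: r0:7,r1:Mul2,r2:9,r3:Mul1,r4:6
  c4: CDB Add1=18; issue SUB r1<-Add1  regs: r0:7,r1:Add1,r2:9,r3:Mul1,r4:6
  c5: issue SUB r3<-Add2  regs: r0:7,r1:Add1,r2:9,r3:Add2,r4:6
  c6: stall  regs: r0:7,r1:Add1,r2:9,r3:Add2,r4:6
  c7: CDB Mul1=30; issue MUL r3<-Mul1  regs: r0:7,r1:Add1,r2:9,r3:Mul1,r4:6
  c8: CDB Mul2=36; issue MUL r1<-Mul2  regs: r0:7,r1:Mul2,r2:9,r3:Mul1,r4:6
  c9: stall  regs: r0:7,r1:Mul2,r2:9,r3:Mul1,r4:6
  c10: CDB Add2=-21; stall  regs: r0:7,r1:Mul2,r2:9,r3:Mul1,r4:6
  c11: CDB Add1=-29; stall  regs: r0:7,r1:Mul2,r2:9,r3:Mul1,r4:6
  c12: stall  regs: r0:7,r1:Mul2,r2:9,r3:Mul1,r4:6
  c13: stall  regs: r0:7,r1:Mul2,r2:9,r3:Mul1,r4:6
  c14: stall  regs: r0:7,r1:Mul2,r2:9,r3:Mul1,r4:6
  c15: CDB Mul1=-189; issue MUL r0<-Mul1  regs: r0:Mul1,r1:Mul2,r2:9,r3:-189,r4:6
  c16: stall  regs: r0:Mul1,r1:Mul2,r2:9,r3:-189,r4:6
  c17: stall  regs: r0:Mul1,r1:Mul2,r2:9,r3:-189,r4:6
  c18: stall  regs: r0:Mul1,r1:Mul2,r2:9,r3:-189,r4:6
  c19: stall  regs: r0:Mul1,r1:Mul2,r2:9,r3:-189,r4:6
  c20: CDB Mul1=63; issue MUL r4<-Mul1  regs: r0:63,r1:Mul2,r2:9,r3:-189,r4:Mul1
  c21: CDB Mul2=5481  regs: r0:63,r1:5481,r2:9,r3:-189,r4:Mul1
  c22: -  regs: r0:63,r1:5481,r2:9,r3:-189,r4:Mul1

STATUS = VALUE -189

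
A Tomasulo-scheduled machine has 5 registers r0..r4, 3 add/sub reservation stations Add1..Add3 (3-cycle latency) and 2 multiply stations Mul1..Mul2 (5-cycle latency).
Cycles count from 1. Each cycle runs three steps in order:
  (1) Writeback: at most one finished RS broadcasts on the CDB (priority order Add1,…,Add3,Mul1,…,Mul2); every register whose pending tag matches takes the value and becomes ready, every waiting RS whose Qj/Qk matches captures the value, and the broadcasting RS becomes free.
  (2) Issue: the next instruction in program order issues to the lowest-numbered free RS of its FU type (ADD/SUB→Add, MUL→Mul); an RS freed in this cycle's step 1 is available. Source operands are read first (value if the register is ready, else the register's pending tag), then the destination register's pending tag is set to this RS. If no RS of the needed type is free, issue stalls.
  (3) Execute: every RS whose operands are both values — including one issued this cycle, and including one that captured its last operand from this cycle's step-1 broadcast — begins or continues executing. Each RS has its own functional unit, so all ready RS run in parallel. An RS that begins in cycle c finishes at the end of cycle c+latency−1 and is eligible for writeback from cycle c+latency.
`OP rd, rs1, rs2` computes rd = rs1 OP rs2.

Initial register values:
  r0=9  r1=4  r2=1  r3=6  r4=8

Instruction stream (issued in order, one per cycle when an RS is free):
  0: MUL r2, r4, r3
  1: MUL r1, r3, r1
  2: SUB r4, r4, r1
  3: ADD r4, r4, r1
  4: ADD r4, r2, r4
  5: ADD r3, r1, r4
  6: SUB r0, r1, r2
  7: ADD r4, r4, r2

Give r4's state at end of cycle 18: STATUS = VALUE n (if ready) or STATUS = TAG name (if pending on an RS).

cycle 1: issue MUL r2<-Mul1 // r0:9,r1:4,r2:Mul1,r3:6,r4:8
cycle 2: issue MUL r1<-Mul2 // r0:9,r1:Mul2,r2:Mul1,r3:6,r4:8
cycle 3: issue SUB r4<-Add1 // r0:9,r1:Mul2,r2:Mul1,r3:6,r4:Add1
cycle 4: issue ADD r4<-Add2 // r0:9,r1:Mul2,r2:Mul1,r3:6,r4:Add2
cycle 5: issue ADD r4<-Add3 // r0:9,r1:Mul2,r2:Mul1,r3:6,r4:Add3
cycle 6: CDB Mul1=48; stall // r0:9,r1:Mul2,r2:48,r3:6,r4:Add3
cycle 7: CDB Mul2=24; stall // r0:9,r1:24,r2:48,r3:6,r4:Add3
cycle 8: stall // r0:9,r1:24,r2:48,r3:6,r4:Add3
cycle 9: stall // r0:9,r1:24,r2:48,r3:6,r4:Add3
cycle 10: CDB Add1=-16; issue ADD r3<-Add1 // r0:9,r1:24,r2:48,r3:Add1,r4:Add3
cycle 11: stall // r0:9,r1:24,r2:48,r3:Add1,r4:Add3
cycle 12: stall // r0:9,r1:24,r2:48,r3:Add1,r4:Add3
cycle 13: CDB Add2=8; issue SUB r0<-Add2 // r0:Add2,r1:24,r2:48,r3:Add1,r4:Add3
cycle 14: stall // r0:Add2,r1:24,r2:48,r3:Add1,r4:Add3
cycle 15: stall // r0:Add2,r1:24,r2:48,r3:Add1,r4:Add3
cycle 16: CDB Add2=-24; issue ADD r4<-Add2 // r0:-24,r1:24,r2:48,r3:Add1,r4:Add2
cycle 17: CDB Add3=56 // r0:-24,r1:24,r2:48,r3:Add1,r4:Add2
cycle 18: - // r0:-24,r1:24,r2:48,r3:Add1,r4:Add2

STATUS = TAG Add2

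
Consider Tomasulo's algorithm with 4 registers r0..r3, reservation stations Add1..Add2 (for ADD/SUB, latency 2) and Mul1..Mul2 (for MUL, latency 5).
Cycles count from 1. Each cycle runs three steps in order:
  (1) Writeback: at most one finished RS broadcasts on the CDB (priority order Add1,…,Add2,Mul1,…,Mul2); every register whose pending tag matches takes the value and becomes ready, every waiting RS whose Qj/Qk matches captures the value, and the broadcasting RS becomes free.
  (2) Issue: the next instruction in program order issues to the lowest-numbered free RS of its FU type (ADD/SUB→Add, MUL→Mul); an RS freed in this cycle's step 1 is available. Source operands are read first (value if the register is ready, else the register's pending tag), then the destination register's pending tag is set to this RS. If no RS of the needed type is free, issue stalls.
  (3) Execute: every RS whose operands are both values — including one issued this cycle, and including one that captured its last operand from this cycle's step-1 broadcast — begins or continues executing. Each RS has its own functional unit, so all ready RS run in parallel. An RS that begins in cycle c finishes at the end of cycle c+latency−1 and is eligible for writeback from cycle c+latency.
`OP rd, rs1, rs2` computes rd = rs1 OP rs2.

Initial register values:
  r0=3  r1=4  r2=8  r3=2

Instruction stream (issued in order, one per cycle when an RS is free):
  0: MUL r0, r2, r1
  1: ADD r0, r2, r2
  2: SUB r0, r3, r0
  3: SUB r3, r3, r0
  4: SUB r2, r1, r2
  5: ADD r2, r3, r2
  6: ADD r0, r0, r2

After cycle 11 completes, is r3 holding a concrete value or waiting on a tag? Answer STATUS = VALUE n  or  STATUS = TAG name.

STATUS = VALUE 16

c1: issue MUL r0<-Mul1 | r0:Mul1,r1:4,r2:8,r3:2
c2: issue ADD r0<-Add1 | r0:Add1,r1:4,r2:8,r3:2
c3: issue SUB r0<-Add2 | r0:Add2,r1:4,r2:8,r3:2
c4: CDB Add1=16; issue SUB r3<-Add1 | r0:Add2,r1:4,r2:8,r3:Add1
c5: stall | r0:Add2,r1:4,r2:8,r3:Add1
c6: CDB Add2=-14; issue SUB r2<-Add2 | r0:-14,r1:4,r2:Add2,r3:Add1
c7: CDB Mul1=32; stall | r0:-14,r1:4,r2:Add2,r3:Add1
c8: CDB Add1=16; issue ADD r2<-Add1 | r0:-14,r1:4,r2:Add1,r3:16
c9: CDB Add2=-4; issue ADD r0<-Add2 | r0:Add2,r1:4,r2:Add1,r3:16
c10: - | r0:Add2,r1:4,r2:Add1,r3:16
c11: CDB Add1=12 | r0:Add2,r1:4,r2:12,r3:16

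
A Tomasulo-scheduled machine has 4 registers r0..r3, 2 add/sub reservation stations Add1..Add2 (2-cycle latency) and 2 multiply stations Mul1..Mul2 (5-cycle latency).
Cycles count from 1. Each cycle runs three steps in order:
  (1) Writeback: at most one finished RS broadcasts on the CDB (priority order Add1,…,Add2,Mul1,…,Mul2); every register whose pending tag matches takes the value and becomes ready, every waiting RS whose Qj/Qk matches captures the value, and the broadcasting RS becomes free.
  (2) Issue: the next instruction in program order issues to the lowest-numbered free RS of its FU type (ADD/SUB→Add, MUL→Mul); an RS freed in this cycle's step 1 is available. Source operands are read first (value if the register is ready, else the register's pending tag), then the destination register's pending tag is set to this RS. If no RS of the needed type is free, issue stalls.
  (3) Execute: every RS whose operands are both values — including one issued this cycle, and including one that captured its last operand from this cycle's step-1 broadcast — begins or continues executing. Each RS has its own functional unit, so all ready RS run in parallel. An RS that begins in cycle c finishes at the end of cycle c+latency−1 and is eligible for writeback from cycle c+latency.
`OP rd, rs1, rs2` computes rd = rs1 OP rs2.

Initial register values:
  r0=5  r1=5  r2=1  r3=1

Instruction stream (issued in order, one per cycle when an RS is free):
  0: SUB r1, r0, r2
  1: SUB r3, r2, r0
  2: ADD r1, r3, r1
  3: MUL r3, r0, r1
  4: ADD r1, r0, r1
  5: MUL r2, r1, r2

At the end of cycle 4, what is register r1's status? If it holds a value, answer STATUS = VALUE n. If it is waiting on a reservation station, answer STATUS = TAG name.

STATUS = TAG Add1

c1: issue SUB r1<-Add1 | r0:5,r1:Add1,r2:1,r3:1
c2: issue SUB r3<-Add2 | r0:5,r1:Add1,r2:1,r3:Add2
c3: CDB Add1=4; issue ADD r1<-Add1 | r0:5,r1:Add1,r2:1,r3:Add2
c4: CDB Add2=-4; issue MUL r3<-Mul1 | r0:5,r1:Add1,r2:1,r3:Mul1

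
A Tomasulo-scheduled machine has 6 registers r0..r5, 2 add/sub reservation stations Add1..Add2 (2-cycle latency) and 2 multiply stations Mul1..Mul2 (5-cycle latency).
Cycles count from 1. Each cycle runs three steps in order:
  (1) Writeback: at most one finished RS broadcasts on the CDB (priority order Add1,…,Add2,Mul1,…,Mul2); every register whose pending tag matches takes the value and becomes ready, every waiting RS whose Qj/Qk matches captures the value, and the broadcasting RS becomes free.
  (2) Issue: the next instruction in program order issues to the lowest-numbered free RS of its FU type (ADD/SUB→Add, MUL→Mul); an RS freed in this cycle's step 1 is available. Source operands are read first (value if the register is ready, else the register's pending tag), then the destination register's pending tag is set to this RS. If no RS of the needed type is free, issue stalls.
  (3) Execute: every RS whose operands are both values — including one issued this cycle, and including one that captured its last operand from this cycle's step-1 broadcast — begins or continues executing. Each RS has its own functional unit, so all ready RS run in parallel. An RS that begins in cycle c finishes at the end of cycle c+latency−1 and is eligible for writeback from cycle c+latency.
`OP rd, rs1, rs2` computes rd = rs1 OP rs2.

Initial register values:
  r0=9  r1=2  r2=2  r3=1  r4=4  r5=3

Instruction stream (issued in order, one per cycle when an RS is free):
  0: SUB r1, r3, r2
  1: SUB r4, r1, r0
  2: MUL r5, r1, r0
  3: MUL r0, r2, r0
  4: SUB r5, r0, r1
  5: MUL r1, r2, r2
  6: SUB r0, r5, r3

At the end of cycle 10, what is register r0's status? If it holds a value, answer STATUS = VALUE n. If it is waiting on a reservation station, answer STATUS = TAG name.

cycle 1: issue SUB r1<-Add1 // r0:9,r1:Add1,r2:2,r3:1,r4:4,r5:3
cycle 2: issue SUB r4<-Add2 // r0:9,r1:Add1,r2:2,r3:1,r4:Add2,r5:3
cycle 3: CDB Add1=-1; issue MUL r5<-Mul1 // r0:9,r1:-1,r2:2,r3:1,r4:Add2,r5:Mul1
cycle 4: issue MUL r0<-Mul2 // r0:Mul2,r1:-1,r2:2,r3:1,r4:Add2,r5:Mul1
cycle 5: CDB Add2=-10; issue SUB r5<-Add1 // r0:Mul2,r1:-1,r2:2,r3:1,r4:-10,r5:Add1
cycle 6: stall // r0:Mul2,r1:-1,r2:2,r3:1,r4:-10,r5:Add1
cycle 7: stall // r0:Mul2,r1:-1,r2:2,r3:1,r4:-10,r5:Add1
cycle 8: CDB Mul1=-9; issue MUL r1<-Mul1 // r0:Mul2,r1:Mul1,r2:2,r3:1,r4:-10,r5:Add1
cycle 9: CDB Mul2=18; issue SUB r0<-Add2 // r0:Add2,r1:Mul1,r2:2,r3:1,r4:-10,r5:Add1
cycle 10: - // r0:Add2,r1:Mul1,r2:2,r3:1,r4:-10,r5:Add1

STATUS = TAG Add2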